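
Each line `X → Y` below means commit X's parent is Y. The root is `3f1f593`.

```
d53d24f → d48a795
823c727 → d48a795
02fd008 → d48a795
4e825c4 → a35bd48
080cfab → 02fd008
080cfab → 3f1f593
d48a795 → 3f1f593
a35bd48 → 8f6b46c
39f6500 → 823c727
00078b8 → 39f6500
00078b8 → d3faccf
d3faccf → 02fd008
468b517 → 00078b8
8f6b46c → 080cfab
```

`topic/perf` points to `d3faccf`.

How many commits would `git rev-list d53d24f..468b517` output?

Reachable from 468b517: {00078b8, 02fd008, 39f6500, 3f1f593, 468b517, 823c727, d3faccf, d48a795}.
Reachable from d53d24f: {3f1f593, d48a795, d53d24f}.
In 468b517's history but not d53d24f's: {00078b8, 02fd008, 39f6500, 468b517, 823c727, d3faccf} — 6 commits.

6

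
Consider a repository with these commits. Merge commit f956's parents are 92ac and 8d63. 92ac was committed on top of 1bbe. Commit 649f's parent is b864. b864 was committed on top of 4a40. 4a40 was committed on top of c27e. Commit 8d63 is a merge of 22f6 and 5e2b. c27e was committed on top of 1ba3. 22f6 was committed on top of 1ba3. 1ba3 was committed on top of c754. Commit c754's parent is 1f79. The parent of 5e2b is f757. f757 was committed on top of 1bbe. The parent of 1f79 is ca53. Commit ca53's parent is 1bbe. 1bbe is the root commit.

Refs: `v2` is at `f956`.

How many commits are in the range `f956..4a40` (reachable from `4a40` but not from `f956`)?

Reachable from 4a40: {1ba3, 1bbe, 1f79, 4a40, c27e, c754, ca53}.
Reachable from f956: {1ba3, 1bbe, 1f79, 22f6, 5e2b, 8d63, 92ac, c754, ca53, f757, f956}.
In 4a40's history but not f956's: {4a40, c27e} — 2 commits.

2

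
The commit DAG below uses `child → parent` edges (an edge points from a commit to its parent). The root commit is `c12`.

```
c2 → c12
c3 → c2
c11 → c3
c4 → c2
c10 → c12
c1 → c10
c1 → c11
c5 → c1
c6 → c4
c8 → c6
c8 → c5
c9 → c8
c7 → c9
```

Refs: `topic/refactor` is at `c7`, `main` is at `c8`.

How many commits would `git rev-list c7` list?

12

Walking parent pointers from c7: reachable set = {c1, c10, c11, c12, c2, c3, c4, c5, c6, c7, c8, c9}.
That is 12 commits.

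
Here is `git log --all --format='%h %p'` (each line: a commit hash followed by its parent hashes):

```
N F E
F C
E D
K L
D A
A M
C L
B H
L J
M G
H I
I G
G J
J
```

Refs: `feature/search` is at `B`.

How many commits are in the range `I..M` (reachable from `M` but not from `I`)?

Reachable from M: {G, J, M}.
Reachable from I: {G, I, J}.
In M's history but not I's: {M} — 1 commit.

1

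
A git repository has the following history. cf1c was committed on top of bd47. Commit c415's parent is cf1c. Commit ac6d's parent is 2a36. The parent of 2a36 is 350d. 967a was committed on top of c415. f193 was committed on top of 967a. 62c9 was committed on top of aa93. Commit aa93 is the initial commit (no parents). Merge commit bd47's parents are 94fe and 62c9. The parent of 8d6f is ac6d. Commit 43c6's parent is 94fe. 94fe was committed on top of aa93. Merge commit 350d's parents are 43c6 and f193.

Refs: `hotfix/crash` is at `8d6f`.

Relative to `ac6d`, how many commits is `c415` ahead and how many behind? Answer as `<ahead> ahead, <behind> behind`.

Reachable from c415: {62c9, 94fe, aa93, bd47, c415, cf1c}.
Reachable from ac6d: {2a36, 350d, 43c6, 62c9, 94fe, 967a, aa93, ac6d, bd47, c415, cf1c, f193}.
Only in c415's history (ahead): {} — 0.
Only in ac6d's history (behind): {2a36, 350d, 43c6, 967a, ac6d, f193} — 6.

0 ahead, 6 behind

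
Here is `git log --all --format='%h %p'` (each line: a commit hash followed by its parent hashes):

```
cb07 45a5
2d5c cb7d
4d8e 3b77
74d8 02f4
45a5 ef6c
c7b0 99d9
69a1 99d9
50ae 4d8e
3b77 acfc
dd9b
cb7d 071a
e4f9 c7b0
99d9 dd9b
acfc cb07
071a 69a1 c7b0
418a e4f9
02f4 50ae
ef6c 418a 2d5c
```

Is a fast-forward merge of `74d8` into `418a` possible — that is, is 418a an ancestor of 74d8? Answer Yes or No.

Yes

A fast-forward from 418a to 74d8 is possible iff 418a is an ancestor of 74d8.
Ancestors of 74d8: {02f4, 071a, 2d5c, 3b77, 418a, 45a5, 4d8e, 50ae, 69a1, 74d8, 99d9, acfc, c7b0, cb07, cb7d, dd9b, e4f9, ef6c}.
418a is among them, so fast-forward is possible.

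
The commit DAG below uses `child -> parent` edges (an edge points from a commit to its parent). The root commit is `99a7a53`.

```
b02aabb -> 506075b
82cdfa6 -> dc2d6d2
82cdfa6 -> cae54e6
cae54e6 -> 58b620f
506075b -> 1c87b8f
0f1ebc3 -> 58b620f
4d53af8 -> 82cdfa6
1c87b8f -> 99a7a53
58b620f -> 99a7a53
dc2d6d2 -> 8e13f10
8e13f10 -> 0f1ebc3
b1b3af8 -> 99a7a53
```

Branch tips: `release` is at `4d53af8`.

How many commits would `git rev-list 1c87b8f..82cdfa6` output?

Reachable from 82cdfa6: {0f1ebc3, 58b620f, 82cdfa6, 8e13f10, 99a7a53, cae54e6, dc2d6d2}.
Reachable from 1c87b8f: {1c87b8f, 99a7a53}.
In 82cdfa6's history but not 1c87b8f's: {0f1ebc3, 58b620f, 82cdfa6, 8e13f10, cae54e6, dc2d6d2} — 6 commits.

6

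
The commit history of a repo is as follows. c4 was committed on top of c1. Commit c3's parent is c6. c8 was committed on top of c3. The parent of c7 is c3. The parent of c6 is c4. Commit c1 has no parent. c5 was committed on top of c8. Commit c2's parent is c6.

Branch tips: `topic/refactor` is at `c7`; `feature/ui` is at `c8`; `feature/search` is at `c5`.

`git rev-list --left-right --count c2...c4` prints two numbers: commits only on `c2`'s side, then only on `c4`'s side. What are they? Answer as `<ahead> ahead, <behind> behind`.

2 ahead, 0 behind

Reachable from c2: {c1, c2, c4, c6}.
Reachable from c4: {c1, c4}.
Only in c2's history (ahead): {c2, c6} — 2.
Only in c4's history (behind): {} — 0.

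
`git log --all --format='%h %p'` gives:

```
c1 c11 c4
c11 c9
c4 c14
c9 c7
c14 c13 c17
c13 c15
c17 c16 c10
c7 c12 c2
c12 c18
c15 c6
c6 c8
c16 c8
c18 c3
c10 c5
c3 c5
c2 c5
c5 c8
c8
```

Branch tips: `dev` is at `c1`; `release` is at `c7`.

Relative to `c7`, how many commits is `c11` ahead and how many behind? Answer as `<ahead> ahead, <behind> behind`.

2 ahead, 0 behind

Reachable from c11: {c11, c12, c18, c2, c3, c5, c7, c8, c9}.
Reachable from c7: {c12, c18, c2, c3, c5, c7, c8}.
Only in c11's history (ahead): {c11, c9} — 2.
Only in c7's history (behind): {} — 0.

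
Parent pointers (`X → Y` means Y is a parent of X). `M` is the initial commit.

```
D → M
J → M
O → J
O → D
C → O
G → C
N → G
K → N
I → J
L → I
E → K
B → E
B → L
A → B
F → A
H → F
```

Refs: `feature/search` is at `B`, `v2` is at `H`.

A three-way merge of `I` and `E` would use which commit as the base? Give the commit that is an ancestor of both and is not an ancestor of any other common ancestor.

J

Ancestors of I: {I, J, M}.
Ancestors of E: {C, D, E, G, J, K, M, N, O}.
Common ancestors: {J, M}.
Among these, J is not an ancestor of any other common ancestor — it is the merge base.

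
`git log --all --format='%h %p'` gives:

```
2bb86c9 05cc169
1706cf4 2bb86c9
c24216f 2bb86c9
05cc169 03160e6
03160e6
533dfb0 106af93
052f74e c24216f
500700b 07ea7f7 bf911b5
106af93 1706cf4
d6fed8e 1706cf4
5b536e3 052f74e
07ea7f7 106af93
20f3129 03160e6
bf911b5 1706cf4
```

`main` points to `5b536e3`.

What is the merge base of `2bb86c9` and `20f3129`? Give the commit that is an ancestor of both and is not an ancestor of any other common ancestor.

Ancestors of 2bb86c9: {03160e6, 05cc169, 2bb86c9}.
Ancestors of 20f3129: {03160e6, 20f3129}.
Common ancestors: {03160e6}.
The only common ancestor is 03160e6, so it is the merge base.

03160e6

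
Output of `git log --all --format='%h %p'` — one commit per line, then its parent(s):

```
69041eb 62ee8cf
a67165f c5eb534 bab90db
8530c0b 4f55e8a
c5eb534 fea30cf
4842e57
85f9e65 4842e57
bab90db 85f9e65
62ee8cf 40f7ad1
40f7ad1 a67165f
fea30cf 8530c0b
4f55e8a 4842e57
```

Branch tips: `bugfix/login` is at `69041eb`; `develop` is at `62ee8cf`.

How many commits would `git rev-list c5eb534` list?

Walking parent pointers from c5eb534: reachable set = {4842e57, 4f55e8a, 8530c0b, c5eb534, fea30cf}.
That is 5 commits.

5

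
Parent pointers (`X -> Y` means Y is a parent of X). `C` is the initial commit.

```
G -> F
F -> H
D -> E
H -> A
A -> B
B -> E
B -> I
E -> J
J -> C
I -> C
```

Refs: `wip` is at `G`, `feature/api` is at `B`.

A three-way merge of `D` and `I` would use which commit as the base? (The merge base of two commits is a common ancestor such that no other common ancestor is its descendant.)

Ancestors of D: {C, D, E, J}.
Ancestors of I: {C, I}.
Common ancestors: {C}.
The only common ancestor is C, so it is the merge base.

C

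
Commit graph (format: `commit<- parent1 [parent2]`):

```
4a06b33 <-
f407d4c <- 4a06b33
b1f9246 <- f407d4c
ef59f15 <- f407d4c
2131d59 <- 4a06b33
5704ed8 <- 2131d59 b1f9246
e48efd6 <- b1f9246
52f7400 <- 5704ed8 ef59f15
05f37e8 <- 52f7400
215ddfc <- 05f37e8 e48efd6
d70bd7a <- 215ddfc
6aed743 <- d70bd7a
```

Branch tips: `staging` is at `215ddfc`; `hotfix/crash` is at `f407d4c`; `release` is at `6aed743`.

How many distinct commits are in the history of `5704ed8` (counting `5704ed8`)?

5

Walking parent pointers from 5704ed8: reachable set = {2131d59, 4a06b33, 5704ed8, b1f9246, f407d4c}.
That is 5 commits.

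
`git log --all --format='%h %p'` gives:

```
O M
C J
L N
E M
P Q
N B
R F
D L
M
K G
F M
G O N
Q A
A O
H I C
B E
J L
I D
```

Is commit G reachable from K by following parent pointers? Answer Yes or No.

Ancestors of K (commits reachable by following parents): {B, E, G, K, M, N, O}.
G is in that set, so it is an ancestor of K.

Yes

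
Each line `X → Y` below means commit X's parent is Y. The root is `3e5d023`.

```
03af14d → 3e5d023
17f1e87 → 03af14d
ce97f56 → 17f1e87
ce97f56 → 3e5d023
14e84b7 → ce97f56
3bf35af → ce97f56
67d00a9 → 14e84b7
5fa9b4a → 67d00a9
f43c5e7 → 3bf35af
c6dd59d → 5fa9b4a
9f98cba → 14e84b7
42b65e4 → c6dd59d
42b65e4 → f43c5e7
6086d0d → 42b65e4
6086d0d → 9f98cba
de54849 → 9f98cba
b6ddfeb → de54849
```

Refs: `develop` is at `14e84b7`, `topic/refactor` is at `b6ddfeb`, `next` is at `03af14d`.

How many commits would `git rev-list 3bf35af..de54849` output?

3

Reachable from de54849: {03af14d, 14e84b7, 17f1e87, 3e5d023, 9f98cba, ce97f56, de54849}.
Reachable from 3bf35af: {03af14d, 17f1e87, 3bf35af, 3e5d023, ce97f56}.
In de54849's history but not 3bf35af's: {14e84b7, 9f98cba, de54849} — 3 commits.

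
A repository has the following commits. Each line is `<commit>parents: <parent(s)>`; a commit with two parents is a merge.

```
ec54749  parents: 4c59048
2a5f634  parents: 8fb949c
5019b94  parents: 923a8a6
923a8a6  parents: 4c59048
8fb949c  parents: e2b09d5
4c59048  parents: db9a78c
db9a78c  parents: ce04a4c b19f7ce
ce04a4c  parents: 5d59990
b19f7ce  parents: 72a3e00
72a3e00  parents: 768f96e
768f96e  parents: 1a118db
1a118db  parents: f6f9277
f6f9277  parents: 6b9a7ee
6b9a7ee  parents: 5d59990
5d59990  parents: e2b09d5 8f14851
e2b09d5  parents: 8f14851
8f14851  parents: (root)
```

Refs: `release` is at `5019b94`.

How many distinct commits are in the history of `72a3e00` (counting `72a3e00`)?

8

Walking parent pointers from 72a3e00: reachable set = {1a118db, 5d59990, 6b9a7ee, 72a3e00, 768f96e, 8f14851, e2b09d5, f6f9277}.
That is 8 commits.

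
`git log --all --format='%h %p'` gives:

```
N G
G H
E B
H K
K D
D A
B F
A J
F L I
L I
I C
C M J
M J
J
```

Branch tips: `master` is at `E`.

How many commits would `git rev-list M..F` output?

Reachable from F: {C, F, I, J, L, M}.
Reachable from M: {J, M}.
In F's history but not M's: {C, F, I, L} — 4 commits.

4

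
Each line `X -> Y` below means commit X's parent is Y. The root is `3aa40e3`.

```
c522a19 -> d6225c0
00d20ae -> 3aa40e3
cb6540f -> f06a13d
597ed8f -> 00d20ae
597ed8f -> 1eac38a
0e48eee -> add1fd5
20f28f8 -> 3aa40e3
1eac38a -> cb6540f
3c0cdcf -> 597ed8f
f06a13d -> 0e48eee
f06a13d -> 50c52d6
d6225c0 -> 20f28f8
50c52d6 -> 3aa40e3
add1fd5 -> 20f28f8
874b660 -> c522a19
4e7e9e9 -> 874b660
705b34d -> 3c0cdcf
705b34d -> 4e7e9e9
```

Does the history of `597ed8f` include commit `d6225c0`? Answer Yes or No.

No

Ancestors of 597ed8f: {00d20ae, 0e48eee, 1eac38a, 20f28f8, 3aa40e3, 50c52d6, 597ed8f, add1fd5, cb6540f, f06a13d}.
d6225c0 is not in that set, so it is not an ancestor of 597ed8f.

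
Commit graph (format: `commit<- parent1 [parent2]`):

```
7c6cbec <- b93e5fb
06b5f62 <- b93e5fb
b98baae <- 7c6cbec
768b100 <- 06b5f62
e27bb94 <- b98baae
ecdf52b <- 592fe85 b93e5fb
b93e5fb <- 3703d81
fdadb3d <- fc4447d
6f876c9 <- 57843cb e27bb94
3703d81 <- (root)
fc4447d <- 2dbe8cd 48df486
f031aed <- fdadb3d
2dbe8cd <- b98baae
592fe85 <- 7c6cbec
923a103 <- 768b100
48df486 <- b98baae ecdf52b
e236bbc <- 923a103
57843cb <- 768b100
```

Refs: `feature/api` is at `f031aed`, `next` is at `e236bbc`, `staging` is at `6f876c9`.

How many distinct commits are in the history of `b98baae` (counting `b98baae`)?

Walking parent pointers from b98baae: reachable set = {3703d81, 7c6cbec, b93e5fb, b98baae}.
That is 4 commits.

4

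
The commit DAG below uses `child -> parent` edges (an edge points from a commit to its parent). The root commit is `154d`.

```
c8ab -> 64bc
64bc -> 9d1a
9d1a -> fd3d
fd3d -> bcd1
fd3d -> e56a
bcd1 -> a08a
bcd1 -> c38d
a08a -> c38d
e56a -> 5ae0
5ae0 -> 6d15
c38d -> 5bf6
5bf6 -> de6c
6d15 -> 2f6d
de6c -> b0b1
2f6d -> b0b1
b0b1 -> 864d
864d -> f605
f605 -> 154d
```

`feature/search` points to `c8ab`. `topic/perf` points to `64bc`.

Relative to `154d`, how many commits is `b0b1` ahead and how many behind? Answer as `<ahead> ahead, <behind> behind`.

3 ahead, 0 behind

Reachable from b0b1: {154d, 864d, b0b1, f605}.
Reachable from 154d: {154d}.
Only in b0b1's history (ahead): {864d, b0b1, f605} — 3.
Only in 154d's history (behind): {} — 0.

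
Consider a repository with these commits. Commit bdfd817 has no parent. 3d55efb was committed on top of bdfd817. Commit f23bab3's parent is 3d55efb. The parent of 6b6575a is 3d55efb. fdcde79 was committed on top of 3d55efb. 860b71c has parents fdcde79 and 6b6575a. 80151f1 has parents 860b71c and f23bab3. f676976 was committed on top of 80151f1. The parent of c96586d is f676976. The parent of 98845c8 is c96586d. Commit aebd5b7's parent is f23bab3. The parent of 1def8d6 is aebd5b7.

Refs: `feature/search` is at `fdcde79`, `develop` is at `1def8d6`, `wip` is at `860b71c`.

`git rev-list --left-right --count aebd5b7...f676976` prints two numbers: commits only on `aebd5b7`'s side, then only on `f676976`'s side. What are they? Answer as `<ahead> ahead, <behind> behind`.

1 ahead, 5 behind

Reachable from aebd5b7: {3d55efb, aebd5b7, bdfd817, f23bab3}.
Reachable from f676976: {3d55efb, 6b6575a, 80151f1, 860b71c, bdfd817, f23bab3, f676976, fdcde79}.
Only in aebd5b7's history (ahead): {aebd5b7} — 1.
Only in f676976's history (behind): {6b6575a, 80151f1, 860b71c, f676976, fdcde79} — 5.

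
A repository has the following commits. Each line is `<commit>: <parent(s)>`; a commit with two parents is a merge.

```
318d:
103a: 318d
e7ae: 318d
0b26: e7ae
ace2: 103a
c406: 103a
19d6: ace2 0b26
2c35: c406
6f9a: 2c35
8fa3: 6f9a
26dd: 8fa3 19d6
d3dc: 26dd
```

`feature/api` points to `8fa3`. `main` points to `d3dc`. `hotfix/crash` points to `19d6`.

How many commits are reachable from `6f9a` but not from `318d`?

Reachable from 6f9a: {103a, 2c35, 318d, 6f9a, c406}.
Reachable from 318d: {318d}.
In 6f9a's history but not 318d's: {103a, 2c35, 6f9a, c406} — 4 commits.

4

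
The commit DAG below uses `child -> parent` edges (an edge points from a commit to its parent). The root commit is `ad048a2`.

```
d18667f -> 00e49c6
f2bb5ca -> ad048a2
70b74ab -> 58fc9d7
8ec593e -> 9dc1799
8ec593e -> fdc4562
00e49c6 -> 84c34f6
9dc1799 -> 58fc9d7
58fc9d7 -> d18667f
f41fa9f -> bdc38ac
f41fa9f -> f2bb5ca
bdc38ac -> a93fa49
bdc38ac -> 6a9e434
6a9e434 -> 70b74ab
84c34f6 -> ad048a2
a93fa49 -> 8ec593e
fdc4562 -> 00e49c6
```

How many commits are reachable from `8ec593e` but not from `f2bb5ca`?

7

Reachable from 8ec593e: {00e49c6, 58fc9d7, 84c34f6, 8ec593e, 9dc1799, ad048a2, d18667f, fdc4562}.
Reachable from f2bb5ca: {ad048a2, f2bb5ca}.
In 8ec593e's history but not f2bb5ca's: {00e49c6, 58fc9d7, 84c34f6, 8ec593e, 9dc1799, d18667f, fdc4562} — 7 commits.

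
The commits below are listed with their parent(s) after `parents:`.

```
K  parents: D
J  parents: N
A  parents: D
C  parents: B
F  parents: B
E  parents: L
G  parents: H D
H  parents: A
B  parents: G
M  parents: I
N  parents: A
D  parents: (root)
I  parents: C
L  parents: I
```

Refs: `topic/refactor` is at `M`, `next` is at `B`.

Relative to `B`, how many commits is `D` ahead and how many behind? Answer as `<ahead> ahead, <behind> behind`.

0 ahead, 4 behind

Reachable from D: {D}.
Reachable from B: {A, B, D, G, H}.
Only in D's history (ahead): {} — 0.
Only in B's history (behind): {A, B, G, H} — 4.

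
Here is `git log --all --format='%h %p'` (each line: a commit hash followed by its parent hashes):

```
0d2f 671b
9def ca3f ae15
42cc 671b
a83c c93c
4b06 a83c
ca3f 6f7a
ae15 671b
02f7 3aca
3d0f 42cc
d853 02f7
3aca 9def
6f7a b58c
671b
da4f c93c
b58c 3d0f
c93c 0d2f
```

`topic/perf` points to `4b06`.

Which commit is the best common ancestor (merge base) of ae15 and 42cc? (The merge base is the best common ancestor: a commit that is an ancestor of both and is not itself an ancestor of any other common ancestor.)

Ancestors of ae15: {671b, ae15}.
Ancestors of 42cc: {42cc, 671b}.
Common ancestors: {671b}.
The only common ancestor is 671b, so it is the merge base.

671b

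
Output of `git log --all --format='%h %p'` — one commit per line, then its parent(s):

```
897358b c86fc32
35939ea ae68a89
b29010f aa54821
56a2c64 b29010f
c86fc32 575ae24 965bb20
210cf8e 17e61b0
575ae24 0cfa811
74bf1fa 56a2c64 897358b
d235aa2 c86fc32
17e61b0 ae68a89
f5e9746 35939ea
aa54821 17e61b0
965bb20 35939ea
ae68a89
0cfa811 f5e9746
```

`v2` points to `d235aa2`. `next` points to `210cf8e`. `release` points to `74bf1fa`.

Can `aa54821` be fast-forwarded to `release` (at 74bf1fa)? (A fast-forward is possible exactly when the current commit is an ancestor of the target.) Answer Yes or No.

A fast-forward from aa54821 to 74bf1fa is possible iff aa54821 is an ancestor of 74bf1fa.
Ancestors of 74bf1fa: {0cfa811, 17e61b0, 35939ea, 56a2c64, 575ae24, 74bf1fa, 897358b, 965bb20, aa54821, ae68a89, b29010f, c86fc32, f5e9746}.
aa54821 is among them, so fast-forward is possible.

Yes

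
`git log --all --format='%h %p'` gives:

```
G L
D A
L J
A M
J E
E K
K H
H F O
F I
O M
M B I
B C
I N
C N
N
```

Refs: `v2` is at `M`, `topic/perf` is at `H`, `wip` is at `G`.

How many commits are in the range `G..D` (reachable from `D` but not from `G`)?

Reachable from D: {A, B, C, D, I, M, N}.
Reachable from G: {B, C, E, F, G, H, I, J, K, L, M, N, O}.
In D's history but not G's: {A, D} — 2 commits.

2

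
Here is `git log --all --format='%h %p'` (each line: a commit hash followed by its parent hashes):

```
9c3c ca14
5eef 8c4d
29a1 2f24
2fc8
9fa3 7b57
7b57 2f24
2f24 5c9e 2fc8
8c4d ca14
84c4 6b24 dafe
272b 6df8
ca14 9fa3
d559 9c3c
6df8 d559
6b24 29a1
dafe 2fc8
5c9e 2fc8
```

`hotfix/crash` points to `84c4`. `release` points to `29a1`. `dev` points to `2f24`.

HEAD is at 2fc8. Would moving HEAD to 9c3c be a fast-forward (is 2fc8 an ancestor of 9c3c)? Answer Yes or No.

Yes

A fast-forward from 2fc8 to 9c3c is possible iff 2fc8 is an ancestor of 9c3c.
Ancestors of 9c3c: {2f24, 2fc8, 5c9e, 7b57, 9c3c, 9fa3, ca14}.
2fc8 is among them, so fast-forward is possible.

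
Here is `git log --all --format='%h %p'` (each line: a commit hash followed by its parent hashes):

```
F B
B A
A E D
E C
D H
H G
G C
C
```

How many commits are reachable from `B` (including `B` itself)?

7

Walking parent pointers from B: reachable set = {A, B, C, D, E, G, H}.
That is 7 commits.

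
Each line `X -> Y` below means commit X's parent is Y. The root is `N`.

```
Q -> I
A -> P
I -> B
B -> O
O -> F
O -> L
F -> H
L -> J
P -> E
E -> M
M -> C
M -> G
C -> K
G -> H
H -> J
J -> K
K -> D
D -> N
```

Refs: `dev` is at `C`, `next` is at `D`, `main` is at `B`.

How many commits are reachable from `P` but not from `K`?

7

Reachable from P: {C, D, E, G, H, J, K, M, N, P}.
Reachable from K: {D, K, N}.
In P's history but not K's: {C, E, G, H, J, M, P} — 7 commits.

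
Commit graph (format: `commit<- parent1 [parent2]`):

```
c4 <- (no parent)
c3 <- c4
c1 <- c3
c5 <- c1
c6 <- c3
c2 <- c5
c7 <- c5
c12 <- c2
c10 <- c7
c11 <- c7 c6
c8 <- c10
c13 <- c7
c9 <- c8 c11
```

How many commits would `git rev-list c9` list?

10

Walking parent pointers from c9: reachable set = {c1, c10, c11, c3, c4, c5, c6, c7, c8, c9}.
That is 10 commits.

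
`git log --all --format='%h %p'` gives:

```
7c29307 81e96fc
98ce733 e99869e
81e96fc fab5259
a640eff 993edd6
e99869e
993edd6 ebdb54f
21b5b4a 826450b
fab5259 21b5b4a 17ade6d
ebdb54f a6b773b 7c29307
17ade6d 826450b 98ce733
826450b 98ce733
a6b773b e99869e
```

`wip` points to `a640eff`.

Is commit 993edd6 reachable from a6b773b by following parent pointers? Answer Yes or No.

Ancestors of a6b773b: {a6b773b, e99869e}.
993edd6 is not in that set, so it is not an ancestor of a6b773b.

No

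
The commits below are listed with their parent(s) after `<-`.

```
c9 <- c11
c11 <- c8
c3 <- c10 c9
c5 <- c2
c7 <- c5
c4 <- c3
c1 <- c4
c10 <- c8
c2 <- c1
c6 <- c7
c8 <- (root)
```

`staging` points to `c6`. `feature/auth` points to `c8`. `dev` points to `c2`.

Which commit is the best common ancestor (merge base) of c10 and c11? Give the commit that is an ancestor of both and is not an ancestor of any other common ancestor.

Ancestors of c10: {c10, c8}.
Ancestors of c11: {c11, c8}.
Common ancestors: {c8}.
The only common ancestor is c8, so it is the merge base.

c8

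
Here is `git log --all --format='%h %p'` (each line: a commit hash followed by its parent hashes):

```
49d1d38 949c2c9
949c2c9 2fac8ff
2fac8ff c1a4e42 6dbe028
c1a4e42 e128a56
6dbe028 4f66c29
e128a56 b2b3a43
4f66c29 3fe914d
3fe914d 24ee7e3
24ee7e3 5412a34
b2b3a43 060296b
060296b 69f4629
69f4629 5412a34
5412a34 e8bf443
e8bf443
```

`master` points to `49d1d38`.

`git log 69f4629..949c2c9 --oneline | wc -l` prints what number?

10

Reachable from 949c2c9: {060296b, 24ee7e3, 2fac8ff, 3fe914d, 4f66c29, 5412a34, 69f4629, 6dbe028, 949c2c9, b2b3a43, c1a4e42, e128a56, e8bf443}.
Reachable from 69f4629: {5412a34, 69f4629, e8bf443}.
In 949c2c9's history but not 69f4629's: {060296b, 24ee7e3, 2fac8ff, 3fe914d, 4f66c29, 6dbe028, 949c2c9, b2b3a43, c1a4e42, e128a56} — 10 commits.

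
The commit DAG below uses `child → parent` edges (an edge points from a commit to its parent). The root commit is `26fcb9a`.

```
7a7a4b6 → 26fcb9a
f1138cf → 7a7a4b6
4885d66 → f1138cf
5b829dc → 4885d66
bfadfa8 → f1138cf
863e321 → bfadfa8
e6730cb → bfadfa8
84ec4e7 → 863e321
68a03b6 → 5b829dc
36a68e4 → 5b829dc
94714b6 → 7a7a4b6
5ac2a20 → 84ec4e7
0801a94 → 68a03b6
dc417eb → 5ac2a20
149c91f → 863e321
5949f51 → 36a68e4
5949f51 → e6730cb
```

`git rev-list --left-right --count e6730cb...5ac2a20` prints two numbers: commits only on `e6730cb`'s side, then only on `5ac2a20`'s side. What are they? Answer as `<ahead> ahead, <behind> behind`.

1 ahead, 3 behind

Reachable from e6730cb: {26fcb9a, 7a7a4b6, bfadfa8, e6730cb, f1138cf}.
Reachable from 5ac2a20: {26fcb9a, 5ac2a20, 7a7a4b6, 84ec4e7, 863e321, bfadfa8, f1138cf}.
Only in e6730cb's history (ahead): {e6730cb} — 1.
Only in 5ac2a20's history (behind): {5ac2a20, 84ec4e7, 863e321} — 3.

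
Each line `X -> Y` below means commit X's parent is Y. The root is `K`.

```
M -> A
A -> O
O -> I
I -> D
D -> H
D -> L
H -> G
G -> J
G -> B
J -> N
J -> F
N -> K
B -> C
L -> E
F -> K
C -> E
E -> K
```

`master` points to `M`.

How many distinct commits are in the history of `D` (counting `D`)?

11

Walking parent pointers from D: reachable set = {B, C, D, E, F, G, H, J, K, L, N}.
That is 11 commits.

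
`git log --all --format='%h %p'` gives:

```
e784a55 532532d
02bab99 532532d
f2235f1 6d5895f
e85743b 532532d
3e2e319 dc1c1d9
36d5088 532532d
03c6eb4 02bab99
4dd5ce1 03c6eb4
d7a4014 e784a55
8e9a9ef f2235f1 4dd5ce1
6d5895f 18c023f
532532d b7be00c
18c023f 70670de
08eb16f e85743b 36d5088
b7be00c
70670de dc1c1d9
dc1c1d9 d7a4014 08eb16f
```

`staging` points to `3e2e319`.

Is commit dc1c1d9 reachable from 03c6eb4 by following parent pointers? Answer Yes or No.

No

Ancestors of 03c6eb4: {02bab99, 03c6eb4, 532532d, b7be00c}.
dc1c1d9 is not in that set, so it is not an ancestor of 03c6eb4.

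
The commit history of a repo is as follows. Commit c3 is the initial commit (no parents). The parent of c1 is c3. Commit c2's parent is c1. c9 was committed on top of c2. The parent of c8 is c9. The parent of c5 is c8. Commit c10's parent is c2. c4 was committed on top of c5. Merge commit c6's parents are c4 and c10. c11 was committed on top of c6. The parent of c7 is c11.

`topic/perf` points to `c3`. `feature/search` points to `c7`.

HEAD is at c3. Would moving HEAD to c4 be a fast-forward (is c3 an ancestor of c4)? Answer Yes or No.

Yes

A fast-forward from c3 to c4 is possible iff c3 is an ancestor of c4.
Ancestors of c4: {c1, c2, c3, c4, c5, c8, c9}.
c3 is among them, so fast-forward is possible.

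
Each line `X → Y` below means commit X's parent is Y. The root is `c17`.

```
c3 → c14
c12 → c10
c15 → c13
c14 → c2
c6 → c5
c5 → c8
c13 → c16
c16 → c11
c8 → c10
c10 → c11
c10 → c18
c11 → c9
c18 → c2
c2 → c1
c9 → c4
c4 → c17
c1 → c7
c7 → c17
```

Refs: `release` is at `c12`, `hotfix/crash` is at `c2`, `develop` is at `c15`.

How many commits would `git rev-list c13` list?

6

Walking parent pointers from c13: reachable set = {c11, c13, c16, c17, c4, c9}.
That is 6 commits.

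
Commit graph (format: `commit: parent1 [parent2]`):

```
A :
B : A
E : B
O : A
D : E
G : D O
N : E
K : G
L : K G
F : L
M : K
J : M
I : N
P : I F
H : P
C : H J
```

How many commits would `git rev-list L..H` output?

Reachable from H: {A, B, D, E, F, G, H, I, K, L, N, O, P}.
Reachable from L: {A, B, D, E, G, K, L, O}.
In H's history but not L's: {F, H, I, N, P} — 5 commits.

5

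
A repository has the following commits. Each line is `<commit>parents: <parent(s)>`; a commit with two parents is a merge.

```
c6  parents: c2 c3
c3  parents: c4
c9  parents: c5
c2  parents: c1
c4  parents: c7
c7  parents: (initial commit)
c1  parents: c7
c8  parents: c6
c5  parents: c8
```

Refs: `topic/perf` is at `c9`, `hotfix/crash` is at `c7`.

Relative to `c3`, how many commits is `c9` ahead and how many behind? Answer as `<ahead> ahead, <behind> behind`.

6 ahead, 0 behind

Reachable from c9: {c1, c2, c3, c4, c5, c6, c7, c8, c9}.
Reachable from c3: {c3, c4, c7}.
Only in c9's history (ahead): {c1, c2, c5, c6, c8, c9} — 6.
Only in c3's history (behind): {} — 0.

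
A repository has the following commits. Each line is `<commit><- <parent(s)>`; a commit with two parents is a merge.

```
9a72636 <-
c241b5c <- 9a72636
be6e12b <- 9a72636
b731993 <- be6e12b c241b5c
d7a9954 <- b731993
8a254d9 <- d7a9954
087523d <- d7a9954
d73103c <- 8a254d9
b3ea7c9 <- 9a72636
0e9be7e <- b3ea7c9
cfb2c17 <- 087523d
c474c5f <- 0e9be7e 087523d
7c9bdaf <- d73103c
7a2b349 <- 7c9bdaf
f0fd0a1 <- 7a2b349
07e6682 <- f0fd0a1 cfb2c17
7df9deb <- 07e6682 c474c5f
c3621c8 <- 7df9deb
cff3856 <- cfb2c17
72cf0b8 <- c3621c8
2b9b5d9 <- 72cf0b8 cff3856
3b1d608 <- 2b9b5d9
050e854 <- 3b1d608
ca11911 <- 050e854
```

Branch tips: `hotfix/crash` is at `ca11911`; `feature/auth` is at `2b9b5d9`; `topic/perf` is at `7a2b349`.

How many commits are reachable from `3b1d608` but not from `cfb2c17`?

Reachable from 3b1d608: {07e6682, 087523d, 0e9be7e, 2b9b5d9, 3b1d608, 72cf0b8, 7a2b349, 7c9bdaf, 7df9deb, 8a254d9, 9a72636, b3ea7c9, b731993, be6e12b, c241b5c, c3621c8, c474c5f, cfb2c17, cff3856, d73103c, d7a9954, f0fd0a1}.
Reachable from cfb2c17: {087523d, 9a72636, b731993, be6e12b, c241b5c, cfb2c17, d7a9954}.
In 3b1d608's history but not cfb2c17's: {07e6682, 0e9be7e, 2b9b5d9, 3b1d608, 72cf0b8, 7a2b349, 7c9bdaf, 7df9deb, 8a254d9, b3ea7c9, c3621c8, c474c5f, cff3856, d73103c, f0fd0a1} — 15 commits.

15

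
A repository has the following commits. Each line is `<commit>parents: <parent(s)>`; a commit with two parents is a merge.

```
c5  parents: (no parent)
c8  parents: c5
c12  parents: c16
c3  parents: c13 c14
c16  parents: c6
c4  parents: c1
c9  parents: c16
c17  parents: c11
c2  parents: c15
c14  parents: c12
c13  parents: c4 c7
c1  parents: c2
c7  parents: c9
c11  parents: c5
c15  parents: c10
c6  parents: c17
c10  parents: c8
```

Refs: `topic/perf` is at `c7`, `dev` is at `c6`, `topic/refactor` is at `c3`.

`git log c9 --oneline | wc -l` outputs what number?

Walking parent pointers from c9: reachable set = {c11, c16, c17, c5, c6, c9}.
That is 6 commits.

6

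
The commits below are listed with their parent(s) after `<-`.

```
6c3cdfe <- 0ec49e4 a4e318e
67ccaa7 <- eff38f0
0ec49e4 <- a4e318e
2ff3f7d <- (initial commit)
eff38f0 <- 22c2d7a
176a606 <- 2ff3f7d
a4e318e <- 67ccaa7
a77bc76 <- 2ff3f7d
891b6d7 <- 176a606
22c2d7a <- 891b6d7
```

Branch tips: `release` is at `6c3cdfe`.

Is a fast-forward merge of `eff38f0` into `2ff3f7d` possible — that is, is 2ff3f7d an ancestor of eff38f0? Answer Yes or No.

A fast-forward from 2ff3f7d to eff38f0 is possible iff 2ff3f7d is an ancestor of eff38f0.
Ancestors of eff38f0: {176a606, 22c2d7a, 2ff3f7d, 891b6d7, eff38f0}.
2ff3f7d is among them, so fast-forward is possible.

Yes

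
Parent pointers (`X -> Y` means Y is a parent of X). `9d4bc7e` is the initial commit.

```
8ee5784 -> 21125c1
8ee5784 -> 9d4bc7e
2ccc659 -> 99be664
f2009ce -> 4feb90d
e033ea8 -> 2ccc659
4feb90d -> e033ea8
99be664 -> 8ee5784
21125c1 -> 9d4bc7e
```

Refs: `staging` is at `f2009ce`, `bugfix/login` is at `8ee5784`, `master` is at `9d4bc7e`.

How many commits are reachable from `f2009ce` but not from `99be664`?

4

Reachable from f2009ce: {21125c1, 2ccc659, 4feb90d, 8ee5784, 99be664, 9d4bc7e, e033ea8, f2009ce}.
Reachable from 99be664: {21125c1, 8ee5784, 99be664, 9d4bc7e}.
In f2009ce's history but not 99be664's: {2ccc659, 4feb90d, e033ea8, f2009ce} — 4 commits.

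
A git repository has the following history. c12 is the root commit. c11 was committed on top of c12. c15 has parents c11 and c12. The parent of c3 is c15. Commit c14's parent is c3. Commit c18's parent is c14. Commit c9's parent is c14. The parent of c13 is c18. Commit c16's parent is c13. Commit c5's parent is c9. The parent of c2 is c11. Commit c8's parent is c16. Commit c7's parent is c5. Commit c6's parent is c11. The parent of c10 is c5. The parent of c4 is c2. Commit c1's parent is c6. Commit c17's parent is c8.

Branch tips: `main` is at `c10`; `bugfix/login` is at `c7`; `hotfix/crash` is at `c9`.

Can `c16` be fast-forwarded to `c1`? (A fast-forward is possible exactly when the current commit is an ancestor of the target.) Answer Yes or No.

No

A fast-forward from c16 to c1 is possible iff c16 is an ancestor of c1.
Ancestors of c1: {c1, c11, c12, c6}.
c16 is not among them, so fast-forward is not possible.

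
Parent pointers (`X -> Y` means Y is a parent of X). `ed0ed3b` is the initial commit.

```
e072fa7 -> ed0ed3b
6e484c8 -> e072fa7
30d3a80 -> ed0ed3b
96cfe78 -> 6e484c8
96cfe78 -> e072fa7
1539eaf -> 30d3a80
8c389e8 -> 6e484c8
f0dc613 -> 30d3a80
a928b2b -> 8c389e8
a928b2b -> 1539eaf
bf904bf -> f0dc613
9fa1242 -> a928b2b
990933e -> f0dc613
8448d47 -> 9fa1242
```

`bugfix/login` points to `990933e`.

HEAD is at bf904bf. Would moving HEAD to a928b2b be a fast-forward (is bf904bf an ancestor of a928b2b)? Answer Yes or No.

A fast-forward from bf904bf to a928b2b is possible iff bf904bf is an ancestor of a928b2b.
Ancestors of a928b2b: {1539eaf, 30d3a80, 6e484c8, 8c389e8, a928b2b, e072fa7, ed0ed3b}.
bf904bf is not among them, so fast-forward is not possible.

No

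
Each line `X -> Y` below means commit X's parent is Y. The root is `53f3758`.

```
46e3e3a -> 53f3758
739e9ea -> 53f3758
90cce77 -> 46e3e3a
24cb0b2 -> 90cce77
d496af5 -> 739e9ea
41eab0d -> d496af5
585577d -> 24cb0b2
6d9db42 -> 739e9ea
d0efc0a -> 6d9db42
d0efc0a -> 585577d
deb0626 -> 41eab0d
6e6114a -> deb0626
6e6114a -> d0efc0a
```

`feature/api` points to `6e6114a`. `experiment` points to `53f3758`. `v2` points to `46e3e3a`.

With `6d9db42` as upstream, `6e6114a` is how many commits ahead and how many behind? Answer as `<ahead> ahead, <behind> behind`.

9 ahead, 0 behind

Reachable from 6e6114a: {24cb0b2, 41eab0d, 46e3e3a, 53f3758, 585577d, 6d9db42, 6e6114a, 739e9ea, 90cce77, d0efc0a, d496af5, deb0626}.
Reachable from 6d9db42: {53f3758, 6d9db42, 739e9ea}.
Only in 6e6114a's history (ahead): {24cb0b2, 41eab0d, 46e3e3a, 585577d, 6e6114a, 90cce77, d0efc0a, d496af5, deb0626} — 9.
Only in 6d9db42's history (behind): {} — 0.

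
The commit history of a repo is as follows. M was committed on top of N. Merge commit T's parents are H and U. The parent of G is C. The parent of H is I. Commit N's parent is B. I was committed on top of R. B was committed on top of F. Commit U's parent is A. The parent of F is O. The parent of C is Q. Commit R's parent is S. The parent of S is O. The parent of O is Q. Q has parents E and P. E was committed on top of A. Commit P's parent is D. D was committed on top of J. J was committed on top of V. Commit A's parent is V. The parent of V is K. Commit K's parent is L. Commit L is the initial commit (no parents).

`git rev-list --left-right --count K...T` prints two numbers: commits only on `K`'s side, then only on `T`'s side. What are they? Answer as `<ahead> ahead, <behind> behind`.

Reachable from K: {K, L}.
Reachable from T: {A, D, E, H, I, J, K, L, O, P, Q, R, S, T, U, V}.
Only in K's history (ahead): {} — 0.
Only in T's history (behind): {A, D, E, H, I, J, O, P, Q, R, S, T, U, V} — 14.

0 ahead, 14 behind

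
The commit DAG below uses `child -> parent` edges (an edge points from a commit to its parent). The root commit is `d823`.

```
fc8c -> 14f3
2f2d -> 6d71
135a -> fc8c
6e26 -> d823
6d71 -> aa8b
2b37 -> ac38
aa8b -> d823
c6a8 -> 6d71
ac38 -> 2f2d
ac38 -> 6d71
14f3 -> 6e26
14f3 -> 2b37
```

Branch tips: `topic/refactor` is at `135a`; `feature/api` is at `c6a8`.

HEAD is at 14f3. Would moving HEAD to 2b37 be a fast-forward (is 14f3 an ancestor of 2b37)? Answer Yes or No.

A fast-forward from 14f3 to 2b37 is possible iff 14f3 is an ancestor of 2b37.
Ancestors of 2b37: {2b37, 2f2d, 6d71, aa8b, ac38, d823}.
14f3 is not among them, so fast-forward is not possible.

No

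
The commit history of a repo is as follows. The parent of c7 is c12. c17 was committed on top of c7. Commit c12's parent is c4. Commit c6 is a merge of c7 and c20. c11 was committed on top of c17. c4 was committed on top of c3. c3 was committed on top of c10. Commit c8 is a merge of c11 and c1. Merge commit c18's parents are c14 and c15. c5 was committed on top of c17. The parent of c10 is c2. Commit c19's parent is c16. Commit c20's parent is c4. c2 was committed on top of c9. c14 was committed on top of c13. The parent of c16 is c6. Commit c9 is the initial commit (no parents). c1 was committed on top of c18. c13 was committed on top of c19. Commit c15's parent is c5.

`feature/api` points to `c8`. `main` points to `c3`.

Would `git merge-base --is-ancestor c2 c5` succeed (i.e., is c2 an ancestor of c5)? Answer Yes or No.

Ancestors of c5 (commits reachable by following parents): {c10, c12, c17, c2, c3, c4, c5, c7, c9}.
c2 is in that set, so it is an ancestor of c5.

Yes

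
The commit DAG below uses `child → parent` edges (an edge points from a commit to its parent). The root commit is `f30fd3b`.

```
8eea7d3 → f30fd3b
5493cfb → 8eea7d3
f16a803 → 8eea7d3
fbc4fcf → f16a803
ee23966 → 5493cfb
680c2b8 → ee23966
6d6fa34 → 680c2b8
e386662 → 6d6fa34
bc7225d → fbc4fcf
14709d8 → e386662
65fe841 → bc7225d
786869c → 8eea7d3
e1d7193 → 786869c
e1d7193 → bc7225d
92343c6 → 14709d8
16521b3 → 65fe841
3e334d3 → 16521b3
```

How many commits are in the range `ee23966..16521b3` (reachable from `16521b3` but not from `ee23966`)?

5

Reachable from 16521b3: {16521b3, 65fe841, 8eea7d3, bc7225d, f16a803, f30fd3b, fbc4fcf}.
Reachable from ee23966: {5493cfb, 8eea7d3, ee23966, f30fd3b}.
In 16521b3's history but not ee23966's: {16521b3, 65fe841, bc7225d, f16a803, fbc4fcf} — 5 commits.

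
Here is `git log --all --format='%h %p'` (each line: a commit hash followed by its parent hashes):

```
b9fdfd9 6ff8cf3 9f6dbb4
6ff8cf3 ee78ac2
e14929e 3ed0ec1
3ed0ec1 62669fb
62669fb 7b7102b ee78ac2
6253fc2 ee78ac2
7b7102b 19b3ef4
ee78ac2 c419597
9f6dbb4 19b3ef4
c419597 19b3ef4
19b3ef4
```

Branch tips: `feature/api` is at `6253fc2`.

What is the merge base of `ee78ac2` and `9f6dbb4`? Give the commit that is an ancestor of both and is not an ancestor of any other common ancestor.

Ancestors of ee78ac2: {19b3ef4, c419597, ee78ac2}.
Ancestors of 9f6dbb4: {19b3ef4, 9f6dbb4}.
Common ancestors: {19b3ef4}.
The only common ancestor is 19b3ef4, so it is the merge base.

19b3ef4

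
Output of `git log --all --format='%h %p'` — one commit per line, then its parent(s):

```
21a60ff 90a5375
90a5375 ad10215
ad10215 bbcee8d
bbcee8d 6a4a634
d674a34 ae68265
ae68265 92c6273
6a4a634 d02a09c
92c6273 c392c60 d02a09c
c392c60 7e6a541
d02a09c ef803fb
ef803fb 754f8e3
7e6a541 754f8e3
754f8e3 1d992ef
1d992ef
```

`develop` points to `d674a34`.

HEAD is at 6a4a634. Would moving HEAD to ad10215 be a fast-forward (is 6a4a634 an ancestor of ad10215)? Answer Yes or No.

Yes

A fast-forward from 6a4a634 to ad10215 is possible iff 6a4a634 is an ancestor of ad10215.
Ancestors of ad10215: {1d992ef, 6a4a634, 754f8e3, ad10215, bbcee8d, d02a09c, ef803fb}.
6a4a634 is among them, so fast-forward is possible.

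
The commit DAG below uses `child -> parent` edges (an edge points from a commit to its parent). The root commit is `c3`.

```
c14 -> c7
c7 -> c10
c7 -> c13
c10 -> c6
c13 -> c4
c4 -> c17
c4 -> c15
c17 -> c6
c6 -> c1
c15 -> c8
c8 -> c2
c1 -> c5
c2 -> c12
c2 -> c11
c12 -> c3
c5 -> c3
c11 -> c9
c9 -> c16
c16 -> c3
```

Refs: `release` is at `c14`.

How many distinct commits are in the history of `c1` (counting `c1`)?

3

Walking parent pointers from c1: reachable set = {c1, c3, c5}.
That is 3 commits.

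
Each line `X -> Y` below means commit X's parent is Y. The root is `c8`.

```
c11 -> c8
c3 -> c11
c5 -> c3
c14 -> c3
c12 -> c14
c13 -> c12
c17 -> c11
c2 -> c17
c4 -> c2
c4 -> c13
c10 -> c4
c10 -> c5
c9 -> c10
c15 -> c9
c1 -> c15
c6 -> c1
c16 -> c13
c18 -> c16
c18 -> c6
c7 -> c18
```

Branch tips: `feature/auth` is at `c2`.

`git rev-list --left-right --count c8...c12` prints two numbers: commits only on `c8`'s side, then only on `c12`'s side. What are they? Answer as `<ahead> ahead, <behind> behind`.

Reachable from c8: {c8}.
Reachable from c12: {c11, c12, c14, c3, c8}.
Only in c8's history (ahead): {} — 0.
Only in c12's history (behind): {c11, c12, c14, c3} — 4.

0 ahead, 4 behind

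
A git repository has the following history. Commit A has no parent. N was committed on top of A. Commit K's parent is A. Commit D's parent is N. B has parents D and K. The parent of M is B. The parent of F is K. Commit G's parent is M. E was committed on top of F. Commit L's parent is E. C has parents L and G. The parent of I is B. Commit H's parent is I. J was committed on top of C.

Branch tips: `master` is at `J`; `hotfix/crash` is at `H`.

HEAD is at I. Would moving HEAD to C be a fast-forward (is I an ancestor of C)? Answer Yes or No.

A fast-forward from I to C is possible iff I is an ancestor of C.
Ancestors of C: {A, B, C, D, E, F, G, K, L, M, N}.
I is not among them, so fast-forward is not possible.

No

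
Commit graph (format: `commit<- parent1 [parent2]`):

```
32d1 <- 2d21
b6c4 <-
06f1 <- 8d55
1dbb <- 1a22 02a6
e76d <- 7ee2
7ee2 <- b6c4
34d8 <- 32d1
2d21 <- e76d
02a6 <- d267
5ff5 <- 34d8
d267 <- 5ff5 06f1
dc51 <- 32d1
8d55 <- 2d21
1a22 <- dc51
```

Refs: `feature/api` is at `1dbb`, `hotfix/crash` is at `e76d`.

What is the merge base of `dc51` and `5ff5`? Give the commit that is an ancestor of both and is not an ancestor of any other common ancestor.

Ancestors of dc51: {2d21, 32d1, 7ee2, b6c4, dc51, e76d}.
Ancestors of 5ff5: {2d21, 32d1, 34d8, 5ff5, 7ee2, b6c4, e76d}.
Common ancestors: {2d21, 32d1, 7ee2, b6c4, e76d}.
Among these, 32d1 is not an ancestor of any other common ancestor — it is the merge base.

32d1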